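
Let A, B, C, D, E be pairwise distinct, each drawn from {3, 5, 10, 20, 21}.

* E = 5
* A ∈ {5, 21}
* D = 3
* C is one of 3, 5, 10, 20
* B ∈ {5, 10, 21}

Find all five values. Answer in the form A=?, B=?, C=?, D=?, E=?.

D's domain is down to {3}, so D = 3. Strike 3 from C.
E has just one choice, so E = 5. Eliminate 5 elsewhere: A, B, C.
That leaves A = 21. Strike 21 from B.
B has just one choice, so B = 10. So C can't be 10.
C must be 20 (only option left).

A=21, B=10, C=20, D=3, E=5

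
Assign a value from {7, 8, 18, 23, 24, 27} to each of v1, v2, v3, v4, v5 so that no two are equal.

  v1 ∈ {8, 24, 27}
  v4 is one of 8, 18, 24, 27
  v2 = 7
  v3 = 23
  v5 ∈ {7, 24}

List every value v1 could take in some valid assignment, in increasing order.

v2 has just one choice, so v2 = 7. Remove 7 from v5.
v3's domain is down to {23}, so v3 = 23.
v5's domain is down to {24}, so v5 = 24. Eliminate 24 elsewhere: v1, v4.
No further eliminations apply; v1 can still be any of 8, 27.

8, 27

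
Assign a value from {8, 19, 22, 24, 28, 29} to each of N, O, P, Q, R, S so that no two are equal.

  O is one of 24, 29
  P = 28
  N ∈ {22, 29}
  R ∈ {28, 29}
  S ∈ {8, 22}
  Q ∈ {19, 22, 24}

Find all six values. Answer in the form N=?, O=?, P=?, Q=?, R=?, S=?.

P must be 28 (only option left). Eliminate 28 elsewhere: R.
R's domain is down to {29}, so R = 29. So N, O can't be 29.
N has just one choice, so N = 22. Strike 22 from Q, S.
O has just one choice, so O = 24. Eliminate 24 elsewhere: Q.
Q's domain is down to {19}, so Q = 19.
S's domain is down to {8}, so S = 8.

N=22, O=24, P=28, Q=19, R=29, S=8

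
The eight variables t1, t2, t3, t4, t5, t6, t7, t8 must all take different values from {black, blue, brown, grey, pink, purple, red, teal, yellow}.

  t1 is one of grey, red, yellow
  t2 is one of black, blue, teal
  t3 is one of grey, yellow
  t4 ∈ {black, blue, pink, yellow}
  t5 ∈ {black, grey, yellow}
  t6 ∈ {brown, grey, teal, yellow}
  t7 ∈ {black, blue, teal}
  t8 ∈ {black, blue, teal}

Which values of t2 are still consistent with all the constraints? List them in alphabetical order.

The 8 variables draw from only 8 values {black, blue, brown, grey, pink, red, teal, yellow}, so each is used; only t6 can be brown, hence t6 = brown.
The 7 still-open variables draw from only 7 values {black, blue, grey, pink, red, teal, yellow}, so each is used; only t4 can be pink, hence t4 = pink.
The 6 still-open variables together cover exactly {black, blue, grey, red, teal, yellow} — 6 values for 6 variables — and red appears only in t1's list, so t1 = red.
t2, t7, t8 between them cover only {black, blue, teal} — a naked triple. Remove those values from t5.
No further eliminations apply; t2 can still be any of black, blue, teal.

black, blue, teal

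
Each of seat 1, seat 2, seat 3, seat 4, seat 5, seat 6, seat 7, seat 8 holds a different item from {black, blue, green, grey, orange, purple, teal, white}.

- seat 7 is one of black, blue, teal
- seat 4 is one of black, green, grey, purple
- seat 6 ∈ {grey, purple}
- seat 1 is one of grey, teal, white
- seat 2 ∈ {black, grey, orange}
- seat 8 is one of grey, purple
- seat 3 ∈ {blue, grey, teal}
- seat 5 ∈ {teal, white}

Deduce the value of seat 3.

Among the 8 variables, green fits only seat 4 (and all 8 values in {black, blue, green, grey, orange, purple, teal, white} must be used), so seat 4 = green.
Among the 7 still-open variables, orange fits only seat 2 (and all 7 values in {black, blue, grey, orange, purple, teal, white} must be used), so seat 2 = orange.
The 6 still-open variables together cover exactly {black, blue, grey, purple, teal, white} — 6 values for 6 variables — and black appears only in seat 7's list, so seat 7 = black.
Among the 5 still-open variables, blue fits only seat 3 (and all 5 values in {blue, grey, purple, teal, white} must be used), so seat 3 = blue.

blue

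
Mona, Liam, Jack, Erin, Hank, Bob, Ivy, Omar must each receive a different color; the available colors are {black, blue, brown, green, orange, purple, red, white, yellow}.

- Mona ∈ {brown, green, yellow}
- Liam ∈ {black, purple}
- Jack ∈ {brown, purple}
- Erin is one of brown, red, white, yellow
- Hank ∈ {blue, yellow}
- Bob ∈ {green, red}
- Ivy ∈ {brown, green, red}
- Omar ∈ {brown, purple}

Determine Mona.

yellow

Among the 8 variables, black fits only Liam (and all 8 values in {black, blue, brown, green, purple, red, white, yellow} must be used), so Liam = black.
The 7 still-open variables together cover exactly {blue, brown, green, purple, red, white, yellow} — 7 values for 7 variables — and blue appears only in Hank's list, so Hank = blue.
The 6 still-open variables draw from only 6 values {brown, green, purple, red, white, yellow}, so each is used; only Erin can be white, hence Erin = white.
Among the 5 still-open variables, yellow fits only Mona (and all 5 values in {brown, green, purple, red, yellow} must be used), so Mona = yellow.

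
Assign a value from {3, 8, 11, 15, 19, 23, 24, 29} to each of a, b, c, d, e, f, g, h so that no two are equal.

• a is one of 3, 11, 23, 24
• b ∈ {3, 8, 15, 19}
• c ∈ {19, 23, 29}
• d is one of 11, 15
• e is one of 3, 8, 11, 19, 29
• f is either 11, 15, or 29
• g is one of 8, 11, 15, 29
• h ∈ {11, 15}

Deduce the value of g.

Among the 8 variables, 24 fits only a (and all 8 values in {3, 8, 11, 15, 19, 23, 24, 29} must be used), so a = 24.
The 7 still-open variables draw from only 7 values {3, 8, 11, 15, 19, 23, 29}, so each is used; only c can be 23, hence c = 23.
d and h between them cover only {11, 15} — a naked pair. Remove those values from b, e, f, g.
f must be 29 (only option left). Eliminate 29 elsewhere: e, g.
So g = 8.

8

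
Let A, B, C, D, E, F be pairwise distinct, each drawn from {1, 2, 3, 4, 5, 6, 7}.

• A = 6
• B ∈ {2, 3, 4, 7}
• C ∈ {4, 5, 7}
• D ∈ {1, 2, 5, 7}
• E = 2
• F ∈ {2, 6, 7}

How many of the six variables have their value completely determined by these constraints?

3

A's domain is down to {6}, so A = 6. Remove 6 from F.
That leaves E = 2. Eliminate 2 elsewhere: B, D, F.
F has just one choice, so F = 7. Remove 7 from B, C, D.
Determined: A=6, E=2, F=7. The other variables each still have more than one consistent value. That makes 3.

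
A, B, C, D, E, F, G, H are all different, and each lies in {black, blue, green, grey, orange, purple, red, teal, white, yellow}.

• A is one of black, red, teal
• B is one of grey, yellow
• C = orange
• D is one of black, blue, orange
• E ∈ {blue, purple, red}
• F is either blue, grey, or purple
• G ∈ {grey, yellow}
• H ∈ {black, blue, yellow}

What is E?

C has just one choice, so C = orange. Strike orange from D.
Among the 7 still-open variables, teal fits only A (and all 7 values in {black, blue, grey, purple, red, teal, yellow} must be used), so A = teal.
The 6 still-open variables together cover exactly {black, blue, grey, purple, red, yellow} — 6 values for 6 variables — and red appears only in E's list, so E = red.

red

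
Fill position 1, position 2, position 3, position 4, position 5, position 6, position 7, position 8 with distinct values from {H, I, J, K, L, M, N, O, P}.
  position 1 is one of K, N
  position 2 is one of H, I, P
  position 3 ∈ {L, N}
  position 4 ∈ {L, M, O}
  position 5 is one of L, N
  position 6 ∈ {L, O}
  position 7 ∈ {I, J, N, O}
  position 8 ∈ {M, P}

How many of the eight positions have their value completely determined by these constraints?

The 2 variables position 3 and position 5 are confined to {L, N}, which locks those values in; drop them from position 1, position 4, position 6, position 7.
That leaves position 1 = K.
position 6 must be O (only option left). Strike O from position 4, position 7.
That leaves position 4 = M. Strike M from position 8.
That leaves position 8 = P. Remove P from position 2.
Determined: position 1=K, position 4=M, position 6=O, position 8=P. The other positions each still have more than one consistent value. That makes 4.

4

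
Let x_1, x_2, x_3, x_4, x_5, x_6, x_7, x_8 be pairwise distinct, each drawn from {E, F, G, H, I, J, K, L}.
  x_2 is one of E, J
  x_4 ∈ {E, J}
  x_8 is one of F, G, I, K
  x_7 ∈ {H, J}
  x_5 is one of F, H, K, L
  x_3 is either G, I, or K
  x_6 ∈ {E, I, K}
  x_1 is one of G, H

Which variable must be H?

x_7

The 8 variables together cover exactly {E, F, G, H, I, J, K, L} — 8 values for 8 variables — and L appears only in x_5's list, so x_5 = L.
The 7 still-open variables draw from only 7 values {E, F, G, H, I, J, K}, so each is used; only x_8 can be F, hence x_8 = F.
x_2 and x_4 between them cover only {E, J} — a naked pair. Remove those values from x_6, x_7.
So H goes to x_7.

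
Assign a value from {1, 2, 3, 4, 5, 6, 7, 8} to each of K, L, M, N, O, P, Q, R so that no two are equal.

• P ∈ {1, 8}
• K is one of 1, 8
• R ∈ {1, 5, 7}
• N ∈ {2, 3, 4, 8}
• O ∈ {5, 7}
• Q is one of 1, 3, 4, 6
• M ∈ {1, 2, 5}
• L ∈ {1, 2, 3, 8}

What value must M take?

The 8 variables together cover exactly {1, 2, 3, 4, 5, 6, 7, 8} — 8 values for 8 variables — and 6 appears only in Q's list, so Q = 6.
The 7 still-open variables draw from only 7 values {1, 2, 3, 4, 5, 7, 8}, so each is used; only N can be 4, hence N = 4.
Among the 6 still-open variables, 3 fits only L (and all 6 values in {1, 2, 3, 5, 7, 8} must be used), so L = 3.
The 5 still-open variables draw from only 5 values {1, 2, 5, 7, 8}, so each is used; only M can be 2, hence M = 2.

2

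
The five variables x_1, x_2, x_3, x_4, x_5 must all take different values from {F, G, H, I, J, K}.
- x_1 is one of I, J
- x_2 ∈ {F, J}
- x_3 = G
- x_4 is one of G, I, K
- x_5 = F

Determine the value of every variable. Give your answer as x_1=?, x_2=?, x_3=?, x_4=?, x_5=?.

x_1=I, x_2=J, x_3=G, x_4=K, x_5=F

x_3 has just one choice, so x_3 = G. Strike G from x_4.
That leaves x_5 = F. Strike F from x_2.
x_2's domain is down to {J}, so x_2 = J. So x_1 can't be J.
x_1 has just one choice, so x_1 = I. Eliminate I elsewhere: x_4.
x_4's domain is down to {K}, so x_4 = K.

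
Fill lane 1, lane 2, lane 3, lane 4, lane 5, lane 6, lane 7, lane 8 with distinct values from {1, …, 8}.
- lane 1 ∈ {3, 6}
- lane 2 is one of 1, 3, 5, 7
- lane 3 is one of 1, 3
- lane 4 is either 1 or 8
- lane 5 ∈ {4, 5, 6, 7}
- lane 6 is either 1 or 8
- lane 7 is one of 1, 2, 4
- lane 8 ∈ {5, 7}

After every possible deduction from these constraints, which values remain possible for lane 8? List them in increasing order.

5, 7

The 8 variables draw from only 8 values {1, 2, 3, 4, 5, 6, 7, 8}, so each is used; only lane 7 can be 2, hence lane 7 = 2.
The 7 still-open variables draw from only 7 values {1, 3, 4, 5, 6, 7, 8}, so each is used; only lane 5 can be 4, hence lane 5 = 4.
The 6 still-open variables together cover exactly {1, 3, 5, 6, 7, 8} — 6 values for 6 variables — and 6 appears only in lane 1's list, so lane 1 = 6.
lane 4 and lane 6 between them cover only {1, 8} — a naked pair. Remove those values from lane 2, lane 3.
lane 3 has just one choice, so lane 3 = 3. Remove 3 from lane 2.
No further eliminations apply; lane 8 can still be any of 5, 7.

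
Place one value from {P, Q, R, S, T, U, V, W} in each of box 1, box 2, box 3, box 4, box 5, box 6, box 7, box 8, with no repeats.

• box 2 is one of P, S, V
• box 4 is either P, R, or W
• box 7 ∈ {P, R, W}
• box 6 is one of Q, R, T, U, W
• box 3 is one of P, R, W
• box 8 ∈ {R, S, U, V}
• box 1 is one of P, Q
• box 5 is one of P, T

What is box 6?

U

The 3 variables box 3, box 4, box 7 are confined to {P, R, W}, which locks those values in; drop them from box 1, box 2, box 5, box 6, box 8.
box 1's domain is down to {Q}, so box 1 = Q. Eliminate Q elsewhere: box 6.
That leaves box 5 = T. Eliminate T elsewhere: box 6.
So box 6 = U.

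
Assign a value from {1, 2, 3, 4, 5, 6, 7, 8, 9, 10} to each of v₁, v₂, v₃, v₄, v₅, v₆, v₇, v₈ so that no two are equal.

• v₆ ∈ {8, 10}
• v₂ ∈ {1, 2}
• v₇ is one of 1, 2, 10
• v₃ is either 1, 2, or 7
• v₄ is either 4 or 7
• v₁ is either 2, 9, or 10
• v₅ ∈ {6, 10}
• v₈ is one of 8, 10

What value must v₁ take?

The 8 variables draw from only 8 values {1, 2, 4, 6, 7, 8, 9, 10}, so each is used; only v₄ can be 4, hence v₄ = 4.
The 7 still-open variables together cover exactly {1, 2, 6, 7, 8, 9, 10} — 7 values for 7 variables — and 6 appears only in v₅'s list, so v₅ = 6.
Among the 6 still-open variables, 7 fits only v₃ (and all 6 values in {1, 2, 7, 8, 9, 10} must be used), so v₃ = 7.
The 5 still-open variables together cover exactly {1, 2, 8, 9, 10} — 5 values for 5 variables — and 9 appears only in v₁'s list, so v₁ = 9.

9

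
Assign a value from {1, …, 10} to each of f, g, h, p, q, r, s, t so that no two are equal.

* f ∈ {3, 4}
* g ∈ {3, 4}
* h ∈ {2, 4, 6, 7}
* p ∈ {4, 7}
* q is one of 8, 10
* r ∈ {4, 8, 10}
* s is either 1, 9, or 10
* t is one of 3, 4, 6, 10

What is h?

f and g between them cover only {3, 4} — a naked pair. Remove those values from h, p, r, t.
p must be 7 (only option left). Strike 7 from h.
The 2 variables q and r are confined to {8, 10}, which locks those values in; drop them from s, t.
t has just one choice, so t = 6. So h can't be 6.
So h = 2.

2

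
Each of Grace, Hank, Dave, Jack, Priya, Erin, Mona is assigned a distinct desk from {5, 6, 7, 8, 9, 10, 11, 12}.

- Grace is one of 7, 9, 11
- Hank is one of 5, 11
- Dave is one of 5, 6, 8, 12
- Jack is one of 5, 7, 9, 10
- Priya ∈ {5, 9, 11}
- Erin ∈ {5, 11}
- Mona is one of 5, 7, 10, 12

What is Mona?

12

Hank and Erin share exactly the 2 values {5, 11}; by pigeonhole those values go to them, so strike 5, 11 from Grace, Dave, Jack, Priya, Mona.
That leaves Priya = 9. Remove 9 from Grace, Jack.
Grace's domain is down to {7}, so Grace = 7. Remove 7 from Jack, Mona.
Jack has just one choice, so Jack = 10. Eliminate 10 elsewhere: Mona.
So Mona = 12.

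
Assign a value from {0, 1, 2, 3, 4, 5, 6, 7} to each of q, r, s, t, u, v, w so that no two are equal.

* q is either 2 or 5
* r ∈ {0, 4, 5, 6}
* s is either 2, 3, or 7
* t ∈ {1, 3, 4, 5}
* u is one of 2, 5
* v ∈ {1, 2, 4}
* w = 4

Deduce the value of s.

7

w must be 4 (only option left). Remove 4 from r, t, v.
q and u between them cover only {2, 5} — a naked pair. Remove those values from r, s, t, v.
v's domain is down to {1}, so v = 1. Eliminate 1 elsewhere: t.
That leaves t = 3. Strike 3 from s.
So s = 7.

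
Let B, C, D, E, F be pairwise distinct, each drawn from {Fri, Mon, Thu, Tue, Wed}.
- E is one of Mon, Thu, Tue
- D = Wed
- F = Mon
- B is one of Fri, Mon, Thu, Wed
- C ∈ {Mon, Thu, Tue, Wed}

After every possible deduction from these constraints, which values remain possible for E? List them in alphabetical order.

D must be Wed (only option left). Eliminate Wed elsewhere: B, C.
F has just one choice, so F = Mon. So B, C, E can't be Mon.
The 3 still-open variables draw from only 3 values {Fri, Thu, Tue}, so each is used; only B can be Fri, hence B = Fri.
No further eliminations apply; E can still be any of Thu, Tue.

Thu, Tue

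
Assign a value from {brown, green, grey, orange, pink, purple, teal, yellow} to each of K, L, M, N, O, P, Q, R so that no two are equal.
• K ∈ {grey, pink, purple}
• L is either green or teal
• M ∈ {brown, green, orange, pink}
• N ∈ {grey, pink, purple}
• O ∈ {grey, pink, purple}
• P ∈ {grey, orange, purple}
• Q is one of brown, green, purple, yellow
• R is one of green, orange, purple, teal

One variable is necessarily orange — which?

P

The 8 variables together cover exactly {brown, green, grey, orange, pink, purple, teal, yellow} — 8 values for 8 variables — and yellow appears only in Q's list, so Q = yellow.
The 7 still-open variables together cover exactly {brown, green, grey, orange, pink, purple, teal} — 7 values for 7 variables — and brown appears only in M's list, so M = brown.
K, N, O share exactly the 3 values {grey, pink, purple}; by pigeonhole those values go to them, so strike grey, pink, purple from P, R.
So orange goes to P.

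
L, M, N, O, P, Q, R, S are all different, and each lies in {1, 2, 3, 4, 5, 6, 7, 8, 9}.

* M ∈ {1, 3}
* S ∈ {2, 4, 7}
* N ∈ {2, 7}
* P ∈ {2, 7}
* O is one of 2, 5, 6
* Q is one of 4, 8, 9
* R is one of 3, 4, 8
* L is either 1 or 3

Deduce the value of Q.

The 2 variables L and M are confined to {1, 3}, which locks those values in; drop them from R.
The 2 variables N and P are confined to {2, 7}, which locks those values in; drop them from O, S.
S's domain is down to {4}, so S = 4. Eliminate 4 elsewhere: Q, R.
R's domain is down to {8}, so R = 8. Eliminate 8 elsewhere: Q.
So Q = 9.

9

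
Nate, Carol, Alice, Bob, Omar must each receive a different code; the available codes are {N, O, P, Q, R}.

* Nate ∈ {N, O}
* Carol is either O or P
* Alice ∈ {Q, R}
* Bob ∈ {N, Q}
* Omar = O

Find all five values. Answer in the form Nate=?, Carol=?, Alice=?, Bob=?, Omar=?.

Nate=N, Carol=P, Alice=R, Bob=Q, Omar=O

Omar has just one choice, so Omar = O. So Nate, Carol can't be O.
Nate has just one choice, so Nate = N. Eliminate N elsewhere: Bob.
Carol must be P (only option left).
Bob must be Q (only option left). So Alice can't be Q.
Alice must be R (only option left).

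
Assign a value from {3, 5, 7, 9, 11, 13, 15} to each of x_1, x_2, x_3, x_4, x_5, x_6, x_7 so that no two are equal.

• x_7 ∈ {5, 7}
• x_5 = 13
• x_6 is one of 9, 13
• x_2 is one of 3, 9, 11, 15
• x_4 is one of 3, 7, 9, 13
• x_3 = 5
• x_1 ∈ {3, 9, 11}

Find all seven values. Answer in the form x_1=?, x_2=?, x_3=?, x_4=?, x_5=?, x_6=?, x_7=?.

x_1=11, x_2=15, x_3=5, x_4=3, x_5=13, x_6=9, x_7=7

x_3 has just one choice, so x_3 = 5. Strike 5 from x_7.
x_5's domain is down to {13}, so x_5 = 13. Eliminate 13 elsewhere: x_4, x_6.
x_6 has just one choice, so x_6 = 9. Remove 9 from x_1, x_2, x_4.
x_7's domain is down to {7}, so x_7 = 7. So x_4 can't be 7.
x_4 has just one choice, so x_4 = 3. So x_1, x_2 can't be 3.
x_1 must be 11 (only option left). So x_2 can't be 11.
That leaves x_2 = 15.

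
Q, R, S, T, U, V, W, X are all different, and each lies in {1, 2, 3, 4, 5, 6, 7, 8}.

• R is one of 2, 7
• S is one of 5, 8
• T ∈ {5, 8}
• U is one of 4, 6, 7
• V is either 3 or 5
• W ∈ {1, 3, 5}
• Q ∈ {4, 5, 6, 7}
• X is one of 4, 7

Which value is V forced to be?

The 8 variables together cover exactly {1, 2, 3, 4, 5, 6, 7, 8} — 8 values for 8 variables — and 1 appears only in W's list, so W = 1.
Among the 7 still-open variables, 2 fits only R (and all 7 values in {2, 3, 4, 5, 6, 7, 8} must be used), so R = 2.
Among the 6 still-open variables, 3 fits only V (and all 6 values in {3, 4, 5, 6, 7, 8} must be used), so V = 3.

3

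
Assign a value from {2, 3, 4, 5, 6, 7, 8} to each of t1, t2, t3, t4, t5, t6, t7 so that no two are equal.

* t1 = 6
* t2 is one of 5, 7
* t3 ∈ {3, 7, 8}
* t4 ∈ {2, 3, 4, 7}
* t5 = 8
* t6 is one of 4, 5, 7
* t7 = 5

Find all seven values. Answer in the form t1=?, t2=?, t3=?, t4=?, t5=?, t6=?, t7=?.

t1=6, t2=7, t3=3, t4=2, t5=8, t6=4, t7=5

t1's domain is down to {6}, so t1 = 6.
t5 has just one choice, so t5 = 8. So t3 can't be 8.
t7's domain is down to {5}, so t7 = 5. Eliminate 5 elsewhere: t2, t6.
t2 must be 7 (only option left). Remove 7 from t3, t4, t6.
t3's domain is down to {3}, so t3 = 3. So t4 can't be 3.
That leaves t6 = 4. So t4 can't be 4.
t4 has just one choice, so t4 = 2.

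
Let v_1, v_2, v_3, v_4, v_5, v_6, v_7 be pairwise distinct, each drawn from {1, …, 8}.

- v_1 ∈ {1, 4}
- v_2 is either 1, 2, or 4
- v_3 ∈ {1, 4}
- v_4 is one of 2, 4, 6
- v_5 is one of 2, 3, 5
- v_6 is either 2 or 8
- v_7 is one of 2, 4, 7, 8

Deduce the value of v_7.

7

v_1 and v_3 share exactly the 2 values {1, 4}; by pigeonhole those values go to them, so strike 1, 4 from v_2, v_4, v_7.
v_2 has just one choice, so v_2 = 2. Eliminate 2 elsewhere: v_4, v_5, v_6, v_7.
That leaves v_4 = 6.
That leaves v_6 = 8. Eliminate 8 elsewhere: v_7.
So v_7 = 7.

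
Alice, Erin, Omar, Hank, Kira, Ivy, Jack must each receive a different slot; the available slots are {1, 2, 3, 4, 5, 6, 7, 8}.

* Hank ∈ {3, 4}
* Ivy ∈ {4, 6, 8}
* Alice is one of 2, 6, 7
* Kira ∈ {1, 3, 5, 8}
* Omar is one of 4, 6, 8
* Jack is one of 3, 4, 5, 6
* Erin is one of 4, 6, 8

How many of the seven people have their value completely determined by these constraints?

Erin, Omar, Ivy between them cover only {4, 6, 8} — a naked triple. Remove those values from Alice, Hank, Kira, Jack.
Hank's domain is down to {3}, so Hank = 3. Eliminate 3 elsewhere: Kira, Jack.
Jack has just one choice, so Jack = 5. Strike 5 from Kira.
Kira has just one choice, so Kira = 1.
Determined: Hank=3, Kira=1, Jack=5. The other people each still have more than one consistent value. That makes 3.

3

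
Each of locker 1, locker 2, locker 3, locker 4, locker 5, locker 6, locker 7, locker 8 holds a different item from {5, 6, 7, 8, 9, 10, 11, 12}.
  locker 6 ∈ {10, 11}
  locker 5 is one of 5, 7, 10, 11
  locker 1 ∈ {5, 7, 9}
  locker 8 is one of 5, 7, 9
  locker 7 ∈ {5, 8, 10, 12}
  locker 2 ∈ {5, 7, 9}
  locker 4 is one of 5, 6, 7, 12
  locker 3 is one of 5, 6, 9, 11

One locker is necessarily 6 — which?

The 8 variables draw from only 8 values {5, 6, 7, 8, 9, 10, 11, 12}, so each is used; only locker 7 can be 8, hence locker 7 = 8.
The 7 still-open variables together cover exactly {5, 6, 7, 9, 10, 11, 12} — 7 values for 7 variables — and 12 appears only in locker 4's list, so locker 4 = 12.
Among the 6 still-open variables, 6 fits only locker 3 (and all 6 values in {5, 6, 7, 9, 10, 11} must be used), so locker 3 = 6.

locker 3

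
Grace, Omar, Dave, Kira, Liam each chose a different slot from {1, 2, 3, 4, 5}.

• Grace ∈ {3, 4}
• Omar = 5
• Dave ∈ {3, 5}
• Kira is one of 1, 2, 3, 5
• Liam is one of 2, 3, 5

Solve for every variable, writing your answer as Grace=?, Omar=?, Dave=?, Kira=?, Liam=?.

Omar's domain is down to {5}, so Omar = 5. Strike 5 from Dave, Kira, Liam.
Dave has just one choice, so Dave = 3. Eliminate 3 elsewhere: Grace, Kira, Liam.
Liam's domain is down to {2}, so Liam = 2. Strike 2 from Kira.
That leaves Grace = 4.
That leaves Kira = 1.

Grace=4, Omar=5, Dave=3, Kira=1, Liam=2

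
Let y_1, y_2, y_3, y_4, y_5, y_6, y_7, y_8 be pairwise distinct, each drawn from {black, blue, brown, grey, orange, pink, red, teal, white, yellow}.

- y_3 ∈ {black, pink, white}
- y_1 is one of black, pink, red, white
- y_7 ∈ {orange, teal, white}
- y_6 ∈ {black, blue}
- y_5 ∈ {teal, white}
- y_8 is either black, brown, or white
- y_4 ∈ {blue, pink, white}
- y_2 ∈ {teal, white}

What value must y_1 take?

red

The 8 variables together cover exactly {black, blue, brown, orange, pink, red, teal, white} — 8 values for 8 variables — and brown appears only in y_8's list, so y_8 = brown.
The 7 still-open variables draw from only 7 values {black, blue, orange, pink, red, teal, white}, so each is used; only y_7 can be orange, hence y_7 = orange.
The 6 still-open variables draw from only 6 values {black, blue, pink, red, teal, white}, so each is used; only y_1 can be red, hence y_1 = red.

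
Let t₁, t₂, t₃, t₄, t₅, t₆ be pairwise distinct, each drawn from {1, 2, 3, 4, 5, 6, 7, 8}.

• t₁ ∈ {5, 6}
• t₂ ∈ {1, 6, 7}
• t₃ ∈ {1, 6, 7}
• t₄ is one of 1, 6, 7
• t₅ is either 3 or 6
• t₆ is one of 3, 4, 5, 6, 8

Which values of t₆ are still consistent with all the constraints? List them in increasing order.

4, 8

t₂, t₃, t₄ share exactly the 3 values {1, 6, 7}; by pigeonhole those values go to them, so strike 1, 6, 7 from t₁, t₅, t₆.
That leaves t₁ = 5. So t₆ can't be 5.
That leaves t₅ = 3. Strike 3 from t₆.
No further eliminations apply; t₆ can still be any of 4, 8.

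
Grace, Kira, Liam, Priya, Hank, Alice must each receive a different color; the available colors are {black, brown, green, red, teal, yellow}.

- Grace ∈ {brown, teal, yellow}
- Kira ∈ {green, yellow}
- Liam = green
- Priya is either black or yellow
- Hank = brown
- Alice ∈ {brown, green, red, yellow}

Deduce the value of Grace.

Liam's domain is down to {green}, so Liam = green. So Kira, Alice can't be green.
Hank's domain is down to {brown}, so Hank = brown. Eliminate brown elsewhere: Grace, Alice.
Kira must be yellow (only option left). Eliminate yellow elsewhere: Grace, Priya, Alice.
So Grace = teal.

teal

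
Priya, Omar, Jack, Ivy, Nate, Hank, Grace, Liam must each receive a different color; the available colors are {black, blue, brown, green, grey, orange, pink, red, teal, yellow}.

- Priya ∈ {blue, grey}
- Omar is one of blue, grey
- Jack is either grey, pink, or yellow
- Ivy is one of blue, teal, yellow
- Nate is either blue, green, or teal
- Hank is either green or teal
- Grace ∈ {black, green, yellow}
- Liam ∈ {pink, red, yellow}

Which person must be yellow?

Ivy

The 8 variables draw from only 8 values {black, blue, green, grey, pink, red, teal, yellow}, so each is used; only Grace can be black, hence Grace = black.
Among the 7 still-open variables, red fits only Liam (and all 7 values in {blue, green, grey, pink, red, teal, yellow} must be used), so Liam = red.
The 6 still-open variables together cover exactly {blue, green, grey, pink, teal, yellow} — 6 values for 6 variables — and pink appears only in Jack's list, so Jack = pink.
Among the 5 still-open variables, yellow fits only Ivy (and all 5 values in {blue, green, grey, teal, yellow} must be used), so Ivy = yellow.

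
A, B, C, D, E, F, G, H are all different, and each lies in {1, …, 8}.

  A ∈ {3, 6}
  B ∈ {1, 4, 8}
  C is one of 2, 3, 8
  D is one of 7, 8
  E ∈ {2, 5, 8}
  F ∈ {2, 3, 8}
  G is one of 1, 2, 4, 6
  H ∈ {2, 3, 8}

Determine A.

6

The 8 variables draw from only 8 values {1, 2, 3, 4, 5, 6, 7, 8}, so each is used; only E can be 5, hence E = 5.
The 7 still-open variables draw from only 7 values {1, 2, 3, 4, 6, 7, 8}, so each is used; only D can be 7, hence D = 7.
The 3 variables C, F, H are confined to {2, 3, 8}, which locks those values in; drop them from A, B, G.
So A = 6.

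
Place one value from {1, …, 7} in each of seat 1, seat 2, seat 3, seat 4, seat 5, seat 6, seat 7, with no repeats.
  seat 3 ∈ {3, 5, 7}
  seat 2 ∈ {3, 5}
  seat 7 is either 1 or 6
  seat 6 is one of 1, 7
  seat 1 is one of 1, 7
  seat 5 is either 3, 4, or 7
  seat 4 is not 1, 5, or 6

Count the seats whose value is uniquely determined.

3

The 7 variables together cover exactly {1, 2, 3, 4, 5, 6, 7} — 7 values for 7 variables — and 2 appears only in seat 4's list, so seat 4 = 2.
The 6 still-open variables draw from only 6 values {1, 3, 4, 5, 6, 7}, so each is used; only seat 5 can be 4, hence seat 5 = 4.
Among the 5 still-open variables, 6 fits only seat 7 (and all 5 values in {1, 3, 5, 6, 7} must be used), so seat 7 = 6.
seat 1 and seat 6 between them cover only {1, 7} — a naked pair. Remove those values from seat 3.
Determined: seat 4=2, seat 5=4, seat 7=6. The other seats each still have more than one consistent value. That makes 3.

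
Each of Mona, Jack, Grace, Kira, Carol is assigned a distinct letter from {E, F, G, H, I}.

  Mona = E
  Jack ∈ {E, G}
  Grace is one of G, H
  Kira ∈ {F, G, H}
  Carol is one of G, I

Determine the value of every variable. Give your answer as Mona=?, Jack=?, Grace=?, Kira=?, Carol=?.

Mona must be E (only option left). Strike E from Jack.
Jack has just one choice, so Jack = G. Remove G from Grace, Kira, Carol.
Grace must be H (only option left). Remove H from Kira.
Kira has just one choice, so Kira = F.
Carol's domain is down to {I}, so Carol = I.

Mona=E, Jack=G, Grace=H, Kira=F, Carol=I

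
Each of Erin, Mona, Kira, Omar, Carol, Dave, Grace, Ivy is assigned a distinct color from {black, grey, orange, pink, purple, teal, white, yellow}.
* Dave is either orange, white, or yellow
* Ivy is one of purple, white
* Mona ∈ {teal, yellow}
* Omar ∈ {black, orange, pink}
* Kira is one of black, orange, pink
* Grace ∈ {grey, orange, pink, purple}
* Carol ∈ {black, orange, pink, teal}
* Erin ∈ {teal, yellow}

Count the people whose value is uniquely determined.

3

The 8 variables draw from only 8 values {black, grey, orange, pink, purple, teal, white, yellow}, so each is used; only Grace can be grey, hence Grace = grey.
The 7 still-open variables draw from only 7 values {black, orange, pink, purple, teal, white, yellow}, so each is used; only Ivy can be purple, hence Ivy = purple.
Among the 6 still-open variables, white fits only Dave (and all 6 values in {black, orange, pink, teal, white, yellow} must be used), so Dave = white.
Erin and Mona between them cover only {teal, yellow} — a naked pair. Remove those values from Carol.
Determined: Dave=white, Grace=grey, Ivy=purple. The other people each still have more than one consistent value. That makes 3.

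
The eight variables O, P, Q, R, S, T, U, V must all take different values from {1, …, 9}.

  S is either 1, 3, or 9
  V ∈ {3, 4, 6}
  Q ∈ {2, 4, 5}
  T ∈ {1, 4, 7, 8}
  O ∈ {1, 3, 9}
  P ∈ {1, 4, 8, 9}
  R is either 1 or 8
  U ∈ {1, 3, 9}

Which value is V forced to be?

6

O, S, U share exactly the 3 values {1, 3, 9}; by pigeonhole those values go to them, so strike 1, 3, 9 from P, R, T, V.
R must be 8 (only option left). Remove 8 from P, T.
P has just one choice, so P = 4. Strike 4 from Q, T, V.
So V = 6.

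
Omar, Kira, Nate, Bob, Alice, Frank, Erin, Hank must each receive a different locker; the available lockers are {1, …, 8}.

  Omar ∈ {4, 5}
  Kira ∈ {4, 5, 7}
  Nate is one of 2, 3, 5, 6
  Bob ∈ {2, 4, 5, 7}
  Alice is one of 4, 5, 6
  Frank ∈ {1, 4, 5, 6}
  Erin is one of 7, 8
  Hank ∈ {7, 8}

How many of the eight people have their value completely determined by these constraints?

4

Among the 8 variables, 1 fits only Frank (and all 8 values in {1, 2, 3, 4, 5, 6, 7, 8} must be used), so Frank = 1.
The 7 still-open variables draw from only 7 values {2, 3, 4, 5, 6, 7, 8}, so each is used; only Nate can be 3, hence Nate = 3.
The 6 still-open variables draw from only 6 values {2, 4, 5, 6, 7, 8}, so each is used; only Bob can be 2, hence Bob = 2.
Among the 5 still-open variables, 6 fits only Alice (and all 5 values in {4, 5, 6, 7, 8} must be used), so Alice = 6.
Erin and Hank between them cover only {7, 8} — a naked pair. Remove those values from Kira.
Determined: Nate=3, Bob=2, Alice=6, Frank=1. The other people each still have more than one consistent value. That makes 4.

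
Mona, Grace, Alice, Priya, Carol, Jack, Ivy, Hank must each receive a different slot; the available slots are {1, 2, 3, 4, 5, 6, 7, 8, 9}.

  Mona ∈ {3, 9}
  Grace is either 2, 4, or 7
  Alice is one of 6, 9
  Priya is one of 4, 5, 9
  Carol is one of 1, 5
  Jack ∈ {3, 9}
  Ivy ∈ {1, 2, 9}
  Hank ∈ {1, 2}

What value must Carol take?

5

Among the 8 variables, 6 fits only Alice (and all 8 values in {1, 2, 3, 4, 5, 6, 7, 9} must be used), so Alice = 6.
Among the 7 still-open variables, 7 fits only Grace (and all 7 values in {1, 2, 3, 4, 5, 7, 9} must be used), so Grace = 7.
Among the 6 still-open variables, 4 fits only Priya (and all 6 values in {1, 2, 3, 4, 5, 9} must be used), so Priya = 4.
Among the 5 still-open variables, 5 fits only Carol (and all 5 values in {1, 2, 3, 5, 9} must be used), so Carol = 5.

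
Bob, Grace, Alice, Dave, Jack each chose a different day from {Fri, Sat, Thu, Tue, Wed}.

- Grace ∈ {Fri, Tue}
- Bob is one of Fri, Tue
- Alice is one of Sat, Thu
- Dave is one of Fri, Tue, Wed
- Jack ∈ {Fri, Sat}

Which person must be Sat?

Jack

The 5 variables together cover exactly {Fri, Sat, Thu, Tue, Wed} — 5 values for 5 variables — and Thu appears only in Alice's list, so Alice = Thu.
Among the 4 still-open variables, Sat fits only Jack (and all 4 values in {Fri, Sat, Tue, Wed} must be used), so Jack = Sat.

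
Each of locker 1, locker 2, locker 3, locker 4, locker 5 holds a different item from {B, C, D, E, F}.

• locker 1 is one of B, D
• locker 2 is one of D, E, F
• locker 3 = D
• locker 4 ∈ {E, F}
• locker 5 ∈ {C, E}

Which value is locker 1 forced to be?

B

locker 3 has just one choice, so locker 3 = D. Eliminate D elsewhere: locker 1, locker 2.
So locker 1 = B.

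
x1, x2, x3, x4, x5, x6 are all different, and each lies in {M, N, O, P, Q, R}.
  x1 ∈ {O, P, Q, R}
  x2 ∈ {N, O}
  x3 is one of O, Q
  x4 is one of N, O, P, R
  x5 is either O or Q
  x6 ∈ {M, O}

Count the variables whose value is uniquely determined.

2

Among the 6 variables, M fits only x6 (and all 6 values in {M, N, O, P, Q, R} must be used), so x6 = M.
x3 and x5 share exactly the 2 values {O, Q}; by pigeonhole those values go to them, so strike O, Q from x1, x2, x4.
x2 has just one choice, so x2 = N. Strike N from x4.
Determined: x2=N, x6=M. The other variables each still have more than one consistent value. That makes 2.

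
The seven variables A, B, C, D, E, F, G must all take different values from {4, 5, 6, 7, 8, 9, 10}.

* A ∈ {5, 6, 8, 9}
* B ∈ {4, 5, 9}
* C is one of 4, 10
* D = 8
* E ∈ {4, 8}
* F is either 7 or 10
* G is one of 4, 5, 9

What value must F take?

7

D has just one choice, so D = 8. Strike 8 from A, E.
E's domain is down to {4}, so E = 4. Remove 4 from B, C, G.
C must be 10 (only option left). So F can't be 10.
So F = 7.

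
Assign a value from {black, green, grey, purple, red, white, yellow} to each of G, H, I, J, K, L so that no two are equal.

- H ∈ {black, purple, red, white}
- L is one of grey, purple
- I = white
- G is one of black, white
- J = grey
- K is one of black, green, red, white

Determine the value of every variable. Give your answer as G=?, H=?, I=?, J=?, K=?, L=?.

I has just one choice, so I = white. Remove white from G, H, K.
J must be grey (only option left). Strike grey from L.
L's domain is down to {purple}, so L = purple. Eliminate purple elsewhere: H.
That leaves G = black. Strike black from H, K.
H has just one choice, so H = red. Eliminate red elsewhere: K.
That leaves K = green.

G=black, H=red, I=white, J=grey, K=green, L=purple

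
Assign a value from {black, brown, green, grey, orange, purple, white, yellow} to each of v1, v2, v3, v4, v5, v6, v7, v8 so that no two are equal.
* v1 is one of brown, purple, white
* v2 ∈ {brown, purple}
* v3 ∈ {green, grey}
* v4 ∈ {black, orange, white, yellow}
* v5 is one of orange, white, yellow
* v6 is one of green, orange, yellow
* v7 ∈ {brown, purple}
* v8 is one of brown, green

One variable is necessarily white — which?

Among the 8 variables, black fits only v4 (and all 8 values in {black, brown, green, grey, orange, purple, white, yellow} must be used), so v4 = black.
Among the 7 still-open variables, grey fits only v3 (and all 7 values in {brown, green, grey, orange, purple, white, yellow} must be used), so v3 = grey.
v2 and v7 between them cover only {brown, purple} — a naked pair. Remove those values from v1, v8.
So white goes to v1.

v1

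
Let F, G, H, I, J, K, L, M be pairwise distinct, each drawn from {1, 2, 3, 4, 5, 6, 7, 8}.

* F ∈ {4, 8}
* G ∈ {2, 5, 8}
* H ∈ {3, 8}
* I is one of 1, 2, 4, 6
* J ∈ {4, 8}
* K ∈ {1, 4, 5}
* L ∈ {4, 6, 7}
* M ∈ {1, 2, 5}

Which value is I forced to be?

The 8 variables draw from only 8 values {1, 2, 3, 4, 5, 6, 7, 8}, so each is used; only H can be 3, hence H = 3.
Among the 7 still-open variables, 7 fits only L (and all 7 values in {1, 2, 4, 5, 6, 7, 8} must be used), so L = 7.
The 6 still-open variables draw from only 6 values {1, 2, 4, 5, 6, 8}, so each is used; only I can be 6, hence I = 6.

6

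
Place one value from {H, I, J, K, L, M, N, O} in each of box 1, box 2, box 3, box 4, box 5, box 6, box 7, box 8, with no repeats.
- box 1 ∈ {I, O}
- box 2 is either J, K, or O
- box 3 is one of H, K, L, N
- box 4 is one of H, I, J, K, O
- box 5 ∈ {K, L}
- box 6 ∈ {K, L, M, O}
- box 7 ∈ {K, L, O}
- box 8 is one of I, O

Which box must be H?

The 8 variables together cover exactly {H, I, J, K, L, M, N, O} — 8 values for 8 variables — and M appears only in box 6's list, so box 6 = M.
The 7 still-open variables together cover exactly {H, I, J, K, L, N, O} — 7 values for 7 variables — and N appears only in box 3's list, so box 3 = N.
Among the 6 still-open variables, H fits only box 4 (and all 6 values in {H, I, J, K, L, O} must be used), so box 4 = H.

box 4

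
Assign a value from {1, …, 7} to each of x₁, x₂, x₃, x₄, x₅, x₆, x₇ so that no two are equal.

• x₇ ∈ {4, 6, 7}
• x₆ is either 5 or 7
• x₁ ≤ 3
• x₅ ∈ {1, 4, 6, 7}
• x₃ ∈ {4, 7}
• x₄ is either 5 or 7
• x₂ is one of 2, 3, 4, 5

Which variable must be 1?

x₅

The 2 variables x₄ and x₆ are confined to {5, 7}, which locks those values in; drop them from x₂, x₃, x₅, x₇.
x₃ must be 4 (only option left). Strike 4 from x₂, x₅, x₇.
x₇'s domain is down to {6}, so x₇ = 6. Eliminate 6 elsewhere: x₅.
So 1 goes to x₅.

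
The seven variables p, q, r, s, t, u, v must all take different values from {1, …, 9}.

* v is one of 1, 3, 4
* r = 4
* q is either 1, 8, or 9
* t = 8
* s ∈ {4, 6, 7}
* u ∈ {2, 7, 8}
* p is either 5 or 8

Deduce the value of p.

5

r must be 4 (only option left). Eliminate 4 elsewhere: s, v.
t must be 8 (only option left). Strike 8 from p, q, u.
So p = 5.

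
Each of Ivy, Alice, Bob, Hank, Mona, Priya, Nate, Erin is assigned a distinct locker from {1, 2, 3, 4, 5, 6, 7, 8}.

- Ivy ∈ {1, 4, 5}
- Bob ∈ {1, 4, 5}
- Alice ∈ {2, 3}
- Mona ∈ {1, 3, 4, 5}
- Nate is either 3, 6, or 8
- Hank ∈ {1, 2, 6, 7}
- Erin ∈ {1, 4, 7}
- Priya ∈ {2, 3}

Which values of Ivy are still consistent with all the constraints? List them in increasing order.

1, 4, 5

The 8 variables draw from only 8 values {1, 2, 3, 4, 5, 6, 7, 8}, so each is used; only Nate can be 8, hence Nate = 8.
Among the 7 still-open variables, 6 fits only Hank (and all 7 values in {1, 2, 3, 4, 5, 6, 7} must be used), so Hank = 6.
The 6 still-open variables draw from only 6 values {1, 2, 3, 4, 5, 7}, so each is used; only Erin can be 7, hence Erin = 7.
Alice and Priya between them cover only {2, 3} — a naked pair. Remove those values from Mona.
No further eliminations apply; Ivy can still be any of 1, 4, 5.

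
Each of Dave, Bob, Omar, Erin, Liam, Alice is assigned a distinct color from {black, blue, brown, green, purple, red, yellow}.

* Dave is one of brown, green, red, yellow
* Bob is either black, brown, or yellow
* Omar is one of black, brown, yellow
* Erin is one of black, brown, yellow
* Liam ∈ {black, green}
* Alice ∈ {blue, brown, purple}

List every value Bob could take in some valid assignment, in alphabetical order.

black, brown, yellow

Bob, Omar, Erin between them cover only {black, brown, yellow} — a naked triple. Remove those values from Dave, Liam, Alice.
That leaves Liam = green. So Dave can't be green.
Dave has just one choice, so Dave = red.
No further eliminations apply; Bob can still be any of black, brown, yellow.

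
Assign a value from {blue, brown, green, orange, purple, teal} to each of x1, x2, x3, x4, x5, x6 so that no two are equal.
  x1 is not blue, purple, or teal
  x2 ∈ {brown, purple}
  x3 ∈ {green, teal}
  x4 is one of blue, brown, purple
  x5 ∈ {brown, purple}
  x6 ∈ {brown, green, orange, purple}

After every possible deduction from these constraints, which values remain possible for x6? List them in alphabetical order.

The 6 variables together cover exactly {blue, brown, green, orange, purple, teal} — 6 values for 6 variables — and blue appears only in x4's list, so x4 = blue.
The 5 still-open variables together cover exactly {brown, green, orange, purple, teal} — 5 values for 5 variables — and teal appears only in x3's list, so x3 = teal.
The 2 variables x2 and x5 are confined to {brown, purple}, which locks those values in; drop them from x1, x6.
No further eliminations apply; x6 can still be any of green, orange.

green, orange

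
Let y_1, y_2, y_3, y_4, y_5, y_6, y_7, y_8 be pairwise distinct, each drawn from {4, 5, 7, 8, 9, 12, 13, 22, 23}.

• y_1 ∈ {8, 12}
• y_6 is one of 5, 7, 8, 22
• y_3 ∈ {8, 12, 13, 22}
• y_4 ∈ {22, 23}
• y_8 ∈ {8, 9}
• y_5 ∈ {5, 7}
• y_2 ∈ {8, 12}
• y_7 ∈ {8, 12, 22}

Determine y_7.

Among the 8 variables, 9 fits only y_8 (and all 8 values in {5, 7, 8, 9, 12, 13, 22, 23} must be used), so y_8 = 9.
The 7 still-open variables together cover exactly {5, 7, 8, 12, 13, 22, 23} — 7 values for 7 variables — and 13 appears only in y_3's list, so y_3 = 13.
The 6 still-open variables together cover exactly {5, 7, 8, 12, 22, 23} — 6 values for 6 variables — and 23 appears only in y_4's list, so y_4 = 23.
The 2 variables y_1 and y_2 are confined to {8, 12}, which locks those values in; drop them from y_6, y_7.
So y_7 = 22.

22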